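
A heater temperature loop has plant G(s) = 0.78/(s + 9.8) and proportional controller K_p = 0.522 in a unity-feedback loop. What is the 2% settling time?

Closed-loop transfer function: T(s) = K_p·G(s)/(1 + K_p·G(s)) = 0.4072/(s + 9.8 + 0.4072) = 0.4072/(s + 10.21).
Time constant τ = 1/10.21 = 0.09797 s, so the 2% settling time is about 4τ = 0.392 s.

T_s ≈ 0.392 s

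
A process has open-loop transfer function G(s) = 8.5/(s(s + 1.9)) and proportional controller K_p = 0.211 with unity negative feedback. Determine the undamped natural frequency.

1 + K_p·G(s) = 0 gives s² + 1.9s + 1.793 = 0.
Matching s² + 2ζω_n s + ω_n²: ω_n = √1.793 = 1.339 rad/s and 2ζω_n = 1.9, so ζ = 1.9/(2·1.339) = 0.709.

ω_n = 1.34 rad/s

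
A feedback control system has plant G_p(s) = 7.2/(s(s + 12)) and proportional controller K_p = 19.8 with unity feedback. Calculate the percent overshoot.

From 1 + K_pG_p(s) = 0: s² + 12s + 142.6 = 0 ⇒ ω_n = 11.94, ζ = 0.5025.
%OS = 100·exp(−πζ/√(1−ζ²)) = 100·exp(−π·0.5025/√0.7475) = 16.1%.

16.1%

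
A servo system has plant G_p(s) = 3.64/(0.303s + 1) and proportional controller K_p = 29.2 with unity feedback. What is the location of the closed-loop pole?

s = -354.1

Closed loop: T(s) = K_p·G_p/(1+K_p·G_p) = 106.3/(0.303s + 1 + 106.3), with pole at s = −(1 + 106.3)/0.303 = −354.1.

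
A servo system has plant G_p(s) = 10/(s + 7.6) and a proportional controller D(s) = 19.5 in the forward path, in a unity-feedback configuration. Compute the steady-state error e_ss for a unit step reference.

The loop is type 0. Static position error constant K_pos = D(0)·G_p(0) = 19.5·1.316 = 25.66.
Steady-state error to a unit step: e_ss = 1/(1+K_pos) = 1/26.66 = 0.0375.

0.0375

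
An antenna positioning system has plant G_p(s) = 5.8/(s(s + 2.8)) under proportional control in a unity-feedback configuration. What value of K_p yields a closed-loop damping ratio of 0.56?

Closed-loop characteristic equation: s² + 2.8s + K_p·5.8 = 0.
So ω_n = √(5.8K_p) and 2ζω_n = 2.8, giving ζ = 2.8/(2√(5.8K_p)).
Setting ζ = 0.56: √(5.8K_p) = 2.8/(2·0.56) = 2.5, so K_p = 6.25/5.8 = 1.08.

K_p = 1.08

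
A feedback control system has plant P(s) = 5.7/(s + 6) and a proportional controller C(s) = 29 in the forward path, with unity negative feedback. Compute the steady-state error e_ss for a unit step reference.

The loop is type 0. Static position error constant K_pos = C(0)·P(0) = 29·0.95 = 27.55.
Steady-state error to a unit step: e_ss = 1/(1+K_pos) = 1/28.55 = 0.035.

0.035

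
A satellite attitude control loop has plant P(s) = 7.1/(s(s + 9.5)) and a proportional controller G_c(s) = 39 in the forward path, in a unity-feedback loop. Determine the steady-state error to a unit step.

The open loop G_c(s)P(s) has a pole at the origin (type 1), so the static position error constant is infinite and e_ss = 1/(1+∞) = 0.

0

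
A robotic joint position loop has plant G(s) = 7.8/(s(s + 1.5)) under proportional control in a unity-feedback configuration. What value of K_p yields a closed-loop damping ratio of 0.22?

K_p = 1.49

Closed-loop characteristic equation: s² + 1.5s + K_p·7.8 = 0.
So ω_n = √(7.8K_p) and 2ζω_n = 1.5, giving ζ = 1.5/(2√(7.8K_p)).
Setting ζ = 0.22: √(7.8K_p) = 1.5/(2·0.22) = 3.409, so K_p = 11.62/7.8 = 1.49.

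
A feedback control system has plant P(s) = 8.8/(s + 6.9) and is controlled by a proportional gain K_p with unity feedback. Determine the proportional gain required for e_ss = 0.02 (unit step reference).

Steady-state error for a unit step on this type-0 loop is 1/(1 + K_p·P(0)).
P(0) = 1.275. Require 1/(1 + K_p·1.275) = 0.02, so 1 + 1.275·K_p = 50.
K_p = (50 − 1)/1.275 = 38.4.

K_p = 38.4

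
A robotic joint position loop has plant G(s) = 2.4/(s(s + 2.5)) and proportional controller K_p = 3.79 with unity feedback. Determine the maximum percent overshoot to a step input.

From 1 + K_pG(s) = 0: s² + 2.5s + 9.096 = 0 ⇒ ω_n = 3.016, ζ = 0.4145.
%OS = 100·exp(−πζ/√(1−ζ²)) = 100·exp(−π·0.4145/√0.8282) = 23.9%.

23.9%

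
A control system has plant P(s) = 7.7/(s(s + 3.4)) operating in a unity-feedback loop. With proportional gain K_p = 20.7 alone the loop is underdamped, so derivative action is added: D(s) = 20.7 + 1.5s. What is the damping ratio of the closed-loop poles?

ζ = 0.592

Forward path: (20.7 + 1.5s)·7.7/(s(s+3.4)). The closed-loop characteristic equation is s² + (3.4 + 7.7·1.5)s + 7.7·20.7 = 0.
That is s² + 14.95s + 159.4 = 0, so ω_n = 12.62 rad/s and ζ = 14.95/(2·12.62) = 0.5921.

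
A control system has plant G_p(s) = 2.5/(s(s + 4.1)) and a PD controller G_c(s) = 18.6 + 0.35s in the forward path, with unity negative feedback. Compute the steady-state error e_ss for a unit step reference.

The open loop G_c(s)G_p(s) has a pole at the origin (type 1), so the static position error constant is infinite and e_ss = 1/(1+∞) = 0.

0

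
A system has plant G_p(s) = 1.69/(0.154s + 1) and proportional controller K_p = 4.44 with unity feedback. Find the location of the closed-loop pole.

s = -55.22

Closed loop: T(s) = K_p·G_p/(1+K_p·G_p) = 7.504/(0.154s + 1 + 7.504), with pole at s = −(1 + 7.504)/0.154 = −55.22.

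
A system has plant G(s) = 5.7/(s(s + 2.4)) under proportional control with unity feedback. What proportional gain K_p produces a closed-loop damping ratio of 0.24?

K_p = 4.39

Closed-loop characteristic equation: s² + 2.4s + K_p·5.7 = 0.
So ω_n = √(5.7K_p) and 2ζω_n = 2.4, giving ζ = 2.4/(2√(5.7K_p)).
Setting ζ = 0.24: √(5.7K_p) = 2.4/(2·0.24) = 5, so K_p = 25/5.7 = 4.39.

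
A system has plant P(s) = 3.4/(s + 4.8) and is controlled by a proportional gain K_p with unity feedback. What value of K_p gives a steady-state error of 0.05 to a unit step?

The loop is type 0, so e_ss(step) = 1/(1 + K_pos) with K_pos = K_p·P(0).
P(0) = 0.7083. Require 1/(1 + K_p·0.7083) = 0.05, so 1 + 0.7083·K_p = 20.
K_p = (20 − 1)/0.7083 = 26.8.

K_p = 26.8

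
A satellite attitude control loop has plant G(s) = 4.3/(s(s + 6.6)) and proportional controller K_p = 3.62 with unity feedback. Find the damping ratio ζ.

With unity feedback the closed-loop characteristic equation is s² + 6.6s + 3.62·4.3 = s² + 6.6s + 15.57 = 0.
So ω_n² = 15.57 ⇒ ω_n = 3.945 rad/s, and ζ = 6.6/(2ω_n) = 0.836.

ζ = 0.836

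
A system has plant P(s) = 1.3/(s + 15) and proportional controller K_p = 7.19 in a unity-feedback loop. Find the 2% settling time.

Closed-loop transfer function: T(s) = K_p·P(s)/(1 + K_p·P(s)) = 9.347/(s + 15 + 9.347) = 9.347/(s + 24.35).
Time constant τ = 1/24.35 = 0.04107 s, so the 2% settling time is about 4τ = 0.164 s.

T_s ≈ 0.164 s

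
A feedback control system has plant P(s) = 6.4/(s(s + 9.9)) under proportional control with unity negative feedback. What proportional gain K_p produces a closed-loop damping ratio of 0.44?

K_p = 19.8

Closed-loop characteristic equation: s² + 9.9s + K_p·6.4 = 0.
So ω_n = √(6.4K_p) and 2ζω_n = 9.9, giving ζ = 9.9/(2√(6.4K_p)).
Setting ζ = 0.44: √(6.4K_p) = 9.9/(2·0.44) = 11.25, so K_p = 126.6/6.4 = 19.8.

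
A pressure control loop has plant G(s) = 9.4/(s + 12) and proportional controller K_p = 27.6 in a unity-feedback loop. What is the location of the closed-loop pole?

s = -271.4

Closed-loop transfer function: T(s) = K_p·G(s)/(1 + K_p·G(s)) = 259.4/(s + 12 + 259.4) = 259.4/(s + 271.4).
The closed-loop pole is at s = −271.4.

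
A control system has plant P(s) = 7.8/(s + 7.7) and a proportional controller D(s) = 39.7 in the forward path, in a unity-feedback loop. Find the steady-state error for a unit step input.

The loop is type 0. Static position error constant K_pos = D(0)·P(0) = 39.7·1.013 = 40.22.
Steady-state error to a unit step: e_ss = 1/(1+K_pos) = 1/41.22 = 0.0243.

0.0243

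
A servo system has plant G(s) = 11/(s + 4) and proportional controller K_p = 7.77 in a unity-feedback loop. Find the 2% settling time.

T_s ≈ 0.0447 s

Closed-loop transfer function: T(s) = K_p·G(s)/(1 + K_p·G(s)) = 85.47/(s + 4 + 85.47) = 85.47/(s + 89.47).
Time constant τ = 1/89.47 = 0.01118 s, so the 2% settling time is about 4τ = 0.0447 s.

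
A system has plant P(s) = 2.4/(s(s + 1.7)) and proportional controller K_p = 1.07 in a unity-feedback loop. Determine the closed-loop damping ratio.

ζ = 0.53

The closed-loop denominator is s(s+1.7) + 1.07·2.4 = s² + 1.7s + 2.568.
Matching s² + 2ζω_n s + ω_n²: ω_n = √2.568 = 1.602 rad/s and 2ζω_n = 1.7, so ζ = 1.7/(2·1.602) = 0.53.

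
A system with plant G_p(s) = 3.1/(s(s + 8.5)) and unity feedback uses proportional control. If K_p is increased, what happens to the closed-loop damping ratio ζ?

decrease

ζ = 8.5/(2√(3.1K_p)); increasing K_p raises the denominator, so ζ falls.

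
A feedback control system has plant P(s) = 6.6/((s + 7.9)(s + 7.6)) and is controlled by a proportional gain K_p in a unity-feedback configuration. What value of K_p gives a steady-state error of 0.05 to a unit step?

K_p = 173

Steady-state error for a unit step on this type-0 loop is 1/(1 + K_p·P(0)).
P(0) = 0.1099. Require 1/(1 + K_p·0.1099) = 0.05, so 1 + 0.1099·K_p = 20.
K_p = (20 − 1)/0.1099 = 173.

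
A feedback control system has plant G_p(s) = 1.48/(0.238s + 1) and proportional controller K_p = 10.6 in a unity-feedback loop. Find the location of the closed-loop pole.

Closed loop: T(s) = K_p·G_p/(1+K_p·G_p) = 15.69/(0.238s + 1 + 15.69), with pole at s = −(1 + 15.69)/0.238 = −70.12.

s = -70.12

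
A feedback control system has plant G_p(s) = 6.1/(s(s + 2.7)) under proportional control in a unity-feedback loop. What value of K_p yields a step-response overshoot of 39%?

K_p = 3.62

From %OS = 100·exp(−πζ/√(1−ζ²)) = 39%, ζ = −ln(0.39)/√(π²+ln²(0.39)) = 0.2871.
Characteristic equation s² + 2.7s + 6.1K_p = 0 gives ζ = 2.7/(2√(6.1K_p)).
Setting ζ = 0.2871: √(6.1K_p) = 2.7/(2·0.2871) = 4.702, so K_p = 22.11/6.1 = 3.62.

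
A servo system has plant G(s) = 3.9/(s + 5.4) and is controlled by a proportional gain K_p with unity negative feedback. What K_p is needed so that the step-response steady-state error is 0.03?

For a type-0 loop with proportional control, e_ss = 1/(1 + K_p·G(0)).
G(0) = 0.7222. Require 1/(1 + K_p·0.7222) = 0.03, so 1 + 0.7222·K_p = 33.33.
K_p = (33.33 − 1)/0.7222 = 44.8.

K_p = 44.8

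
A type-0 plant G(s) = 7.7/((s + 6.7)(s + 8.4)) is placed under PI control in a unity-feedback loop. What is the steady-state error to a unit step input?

0

The PI controller's integrator makes the forward path type 1, so e_ss to a step is zero.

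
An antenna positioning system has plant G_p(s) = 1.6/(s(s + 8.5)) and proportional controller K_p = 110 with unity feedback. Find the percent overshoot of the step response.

From 1 + K_pG_p(s) = 0: s² + 8.5s + 176 = 0 ⇒ ω_n = 13.27, ζ = 0.3204.
%OS = 100·exp(−πζ/√(1−ζ²)) = 100·exp(−π·0.3204/√0.8974) = 34.6%.

34.6%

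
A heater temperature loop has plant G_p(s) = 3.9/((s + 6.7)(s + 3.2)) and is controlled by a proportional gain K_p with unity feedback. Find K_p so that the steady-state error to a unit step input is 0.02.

For a type-0 loop with proportional control, e_ss = 1/(1 + K_p·G_p(0)).
G_p(0) = 0.1819. Require 1/(1 + K_p·0.1819) = 0.02, so 1 + 0.1819·K_p = 50.
K_p = (50 − 1)/0.1819 = 269.

K_p = 269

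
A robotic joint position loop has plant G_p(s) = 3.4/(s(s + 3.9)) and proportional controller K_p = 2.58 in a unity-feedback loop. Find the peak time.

From 1 + K_pG_p(s) = 0: s² + 3.9s + 8.772 = 0 ⇒ ω_n = 2.962, ζ = 0.6584.
Damped frequency ω_d = ω_n√(1−ζ²) = 2.229 rad/s, so peak time T_p = π/ω_d = 1.41 s.

T_p = 1.41 s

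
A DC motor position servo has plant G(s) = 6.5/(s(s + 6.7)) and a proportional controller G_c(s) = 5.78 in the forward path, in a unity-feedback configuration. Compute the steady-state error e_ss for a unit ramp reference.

The loop has one pole at the origin (type 1). Velocity error constant K_v = lim_{s→0} s·G_c(s)G(s) = 5.78·6.5/6.7 = 5.607.
Steady-state error to a unit ramp: e_ss = 1/K_v = 0.178.

0.178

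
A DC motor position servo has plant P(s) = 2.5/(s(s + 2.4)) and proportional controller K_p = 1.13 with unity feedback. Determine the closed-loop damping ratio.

1 + K_p·P(s) = 0 gives s² + 2.4s + 2.825 = 0.
So ω_n² = 2.825 ⇒ ω_n = 1.681 rad/s, and ζ = 2.4/(2ω_n) = 0.714.

ζ = 0.714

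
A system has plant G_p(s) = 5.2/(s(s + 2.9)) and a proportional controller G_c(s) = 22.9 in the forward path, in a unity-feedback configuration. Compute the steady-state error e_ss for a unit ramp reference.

0.0244

The loop has one pole at the origin (type 1). Velocity error constant K_v = lim_{s→0} s·G_c(s)G_p(s) = 22.9·5.2/2.9 = 41.06.
Steady-state error to a unit ramp: e_ss = 1/K_v = 0.0244.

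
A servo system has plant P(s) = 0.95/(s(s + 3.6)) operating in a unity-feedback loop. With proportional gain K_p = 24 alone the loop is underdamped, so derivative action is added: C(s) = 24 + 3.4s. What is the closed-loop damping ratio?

Forward path: (24 + 3.4s)·0.95/(s(s+3.6)). The closed-loop characteristic equation is s² + (3.6 + 0.95·3.4)s + 0.95·24 = 0.
That is s² + 6.83s + 22.8 = 0, so ω_n = 4.775 rad/s and ζ = 6.83/(2·4.775) = 0.7152.

ζ = 0.715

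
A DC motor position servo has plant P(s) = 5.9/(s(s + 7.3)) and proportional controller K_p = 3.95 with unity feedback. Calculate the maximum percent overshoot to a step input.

The closed-loop denominator s² + 7.3s + 23.31 gives ω_n = √23.31 = 4.828 and ζ = 7.3/(2ω_n) = 0.7561.
%OS = 100·exp(−πζ/√(1−ζ²)) = 100·exp(−π·0.7561/√0.4283) = 2.65%.

2.65%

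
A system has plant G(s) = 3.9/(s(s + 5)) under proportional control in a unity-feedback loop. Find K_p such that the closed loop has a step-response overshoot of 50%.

From %OS = 100·exp(−πζ/√(1−ζ²)) = 50%, ζ = −ln(0.5)/√(π²+ln²(0.5)) = 0.2155.
Characteristic equation s² + 5s + 3.9K_p = 0 gives ζ = 5/(2√(3.9K_p)).
Setting ζ = 0.2155: √(3.9K_p) = 5/(2·0.2155) = 11.6, so K_p = 134.6/3.9 = 34.5.

K_p = 34.5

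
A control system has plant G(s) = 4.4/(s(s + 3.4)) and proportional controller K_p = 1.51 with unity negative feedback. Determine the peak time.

T_p = 1.62 s

From 1 + K_pG(s) = 0: s² + 3.4s + 6.644 = 0 ⇒ ω_n = 2.578, ζ = 0.6595.
Damped frequency ω_d = ω_n√(1−ζ²) = 1.938 rad/s, so peak time T_p = π/ω_d = 1.62 s.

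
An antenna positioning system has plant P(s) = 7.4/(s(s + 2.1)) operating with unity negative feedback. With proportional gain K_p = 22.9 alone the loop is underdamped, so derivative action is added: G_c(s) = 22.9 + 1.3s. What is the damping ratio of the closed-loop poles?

Forward path: (22.9 + 1.3s)·7.4/(s(s+2.1)). The closed-loop characteristic equation is s² + (2.1 + 7.4·1.3)s + 7.4·22.9 = 0.
That is s² + 11.72s + 169.5 = 0, so ω_n = 13.02 rad/s and ζ = 11.72/(2·13.02) = 0.4502.

ζ = 0.45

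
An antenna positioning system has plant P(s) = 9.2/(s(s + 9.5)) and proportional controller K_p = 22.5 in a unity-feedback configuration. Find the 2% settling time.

The closed-loop denominator s² + 9.5s + 207 gives ω_n = √207 = 14.39 and ζ = 9.5/(2ω_n) = 0.3301.
2% settling time T_s ≈ 4/(ζω_n) = 4/4.75 = 0.842 s.

T_s ≈ 0.842 s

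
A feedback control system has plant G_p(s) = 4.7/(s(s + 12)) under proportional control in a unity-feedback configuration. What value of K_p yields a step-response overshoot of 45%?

From %OS = 100·exp(−πζ/√(1−ζ²)) = 45%, ζ = −ln(0.45)/√(π²+ln²(0.45)) = 0.2463.
Characteristic equation s² + 12s + 4.7K_p = 0 gives ζ = 12/(2√(4.7K_p)).
Setting ζ = 0.2463: √(4.7K_p) = 12/(2·0.2463) = 24.36, so K_p = 593.2/4.7 = 126.

K_p = 126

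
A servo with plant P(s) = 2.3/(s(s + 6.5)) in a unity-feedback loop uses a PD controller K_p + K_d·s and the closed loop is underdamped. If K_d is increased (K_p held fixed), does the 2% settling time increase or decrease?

decrease

Characteristic equation s² + (6.5 + 2.3K_d)s + 2.3K_p = 0: raising K_d increases ζω_n = (6.5+2.3K_d)/2 while the loop stays underdamped, so T_s ≈ 4/(ζω_n) decreases.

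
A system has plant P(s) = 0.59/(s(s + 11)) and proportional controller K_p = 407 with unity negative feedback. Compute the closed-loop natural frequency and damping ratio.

ω_n = 15.5 rad/s, ζ = 0.355

1 + K_p·P(s) = 0 gives s² + 11s + 240.1 = 0.
Matching s² + 2ζω_n s + ω_n²: ω_n = √240.1 = 15.5 rad/s and 2ζω_n = 11, so ζ = 11/(2·15.5) = 0.355.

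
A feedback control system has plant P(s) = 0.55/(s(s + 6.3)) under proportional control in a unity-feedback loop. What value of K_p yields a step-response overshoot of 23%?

K_p = 100

From %OS = 100·exp(−πζ/√(1−ζ²)) = 23%, ζ = −ln(0.23)/√(π²+ln²(0.23)) = 0.4237.
Characteristic equation s² + 6.3s + 0.55K_p = 0 gives ζ = 6.3/(2√(0.55K_p)).
Setting ζ = 0.4237: √(0.55K_p) = 6.3/(2·0.4237) = 7.434, so K_p = 55.26/0.55 = 100.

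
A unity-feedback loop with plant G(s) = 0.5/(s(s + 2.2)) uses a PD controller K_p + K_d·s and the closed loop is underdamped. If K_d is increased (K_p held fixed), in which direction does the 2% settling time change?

decrease

Characteristic equation s² + (2.2 + 0.5K_d)s + 0.5K_p = 0: raising K_d increases ζω_n = (2.2+0.5K_d)/2 while the loop stays underdamped, so T_s ≈ 4/(ζω_n) decreases.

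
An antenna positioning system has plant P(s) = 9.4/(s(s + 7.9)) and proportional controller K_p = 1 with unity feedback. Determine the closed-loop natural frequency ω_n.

With unity feedback the closed-loop characteristic equation is s² + 7.9s + 1·9.4 = s² + 7.9s + 9.4 = 0.
Matching s² + 2ζω_n s + ω_n²: ω_n = √9.4 = 3.066 rad/s and 2ζω_n = 7.9, so ζ = 7.9/(2·3.066) = 1.29.

ω_n = 3.07 rad/s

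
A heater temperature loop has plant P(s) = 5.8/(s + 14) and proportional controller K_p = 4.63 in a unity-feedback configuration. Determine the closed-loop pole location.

Closed-loop transfer function: T(s) = K_p·P(s)/(1 + K_p·P(s)) = 26.85/(s + 14 + 26.85) = 26.85/(s + 40.85).
The closed-loop pole is at s = −40.85.

s = -40.85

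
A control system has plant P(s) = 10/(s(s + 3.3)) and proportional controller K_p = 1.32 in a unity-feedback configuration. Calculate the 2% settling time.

T_s ≈ 2.42 s

The closed-loop denominator s² + 3.3s + 13.2 gives ω_n = √13.2 = 3.633 and ζ = 3.3/(2ω_n) = 0.4541.
2% settling time T_s ≈ 4/(ζω_n) = 4/1.65 = 2.42 s.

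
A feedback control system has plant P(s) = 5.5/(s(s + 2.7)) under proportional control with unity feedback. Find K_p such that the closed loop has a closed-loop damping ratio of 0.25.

Closed-loop characteristic equation: s² + 2.7s + K_p·5.5 = 0.
So ω_n = √(5.5K_p) and 2ζω_n = 2.7, giving ζ = 2.7/(2√(5.5K_p)).
Setting ζ = 0.25: √(5.5K_p) = 2.7/(2·0.25) = 5.4, so K_p = 29.16/5.5 = 5.3.

K_p = 5.3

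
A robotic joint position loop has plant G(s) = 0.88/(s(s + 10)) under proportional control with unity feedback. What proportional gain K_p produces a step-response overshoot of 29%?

From %OS = 100·exp(−πζ/√(1−ζ²)) = 29%, ζ = −ln(0.29)/√(π²+ln²(0.29)) = 0.3666.
Characteristic equation s² + 10s + 0.88K_p = 0 gives ζ = 10/(2√(0.88K_p)).
Setting ζ = 0.3666: √(0.88K_p) = 10/(2·0.3666) = 13.64, so K_p = 186/0.88 = 211.

K_p = 211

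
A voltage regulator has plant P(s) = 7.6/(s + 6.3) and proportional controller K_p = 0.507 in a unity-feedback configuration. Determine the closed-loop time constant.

τ = 0.0985 s

Closed-loop transfer function: T(s) = K_p·P(s)/(1 + K_p·P(s)) = 3.853/(s + 6.3 + 3.853) = 3.853/(s + 10.15).
Time constant τ = 1/10.15 = 0.0985 s.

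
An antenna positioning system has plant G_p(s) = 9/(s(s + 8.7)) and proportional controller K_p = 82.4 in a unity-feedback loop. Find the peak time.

Closed-loop characteristic equation: s² + 8.7s + 741.6 = 0, so ω_n = 27.23 rad/s and ζ = 8.7/(2·27.23) = 0.1597.
Damped frequency ω_d = ω_n√(1−ζ²) = 26.88 rad/s, so peak time T_p = π/ω_d = 0.117 s.

T_p = 0.117 s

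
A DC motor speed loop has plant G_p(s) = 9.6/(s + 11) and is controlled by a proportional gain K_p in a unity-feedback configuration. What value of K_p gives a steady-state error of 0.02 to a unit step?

The loop is type 0, so e_ss(step) = 1/(1 + K_pos) with K_pos = K_p·G_p(0).
G_p(0) = 0.8727. Require 1/(1 + K_p·0.8727) = 0.02, so 1 + 0.8727·K_p = 50.
K_p = (50 − 1)/0.8727 = 56.1.

K_p = 56.1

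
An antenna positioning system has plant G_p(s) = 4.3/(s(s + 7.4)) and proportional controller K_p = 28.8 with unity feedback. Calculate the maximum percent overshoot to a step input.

33%

Closed-loop characteristic equation: s² + 7.4s + 123.8 = 0, so ω_n = 11.13 rad/s and ζ = 7.4/(2·11.13) = 0.3325.
%OS = 100·exp(−πζ/√(1−ζ²)) = 100·exp(−π·0.3325/√0.8895) = 33%.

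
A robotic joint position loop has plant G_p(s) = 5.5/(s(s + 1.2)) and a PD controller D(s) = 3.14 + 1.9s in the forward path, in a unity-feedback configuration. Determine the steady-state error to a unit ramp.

0.0695

The loop has one pole at the origin (type 1). Velocity error constant K_v = lim_{s→0} s·D(s)G_p(s) = 3.14·5.5/1.2 = 14.39.
Steady-state error to a unit ramp: e_ss = 1/K_v = 0.0695.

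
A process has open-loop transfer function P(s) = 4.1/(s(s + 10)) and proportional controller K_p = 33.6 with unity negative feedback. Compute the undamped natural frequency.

ω_n = 11.7 rad/s

1 + K_p·P(s) = 0 gives s² + 10s + 137.8 = 0.
Matching s² + 2ζω_n s + ω_n²: ω_n = √137.8 = 11.74 rad/s and 2ζω_n = 10, so ζ = 10/(2·11.74) = 0.426.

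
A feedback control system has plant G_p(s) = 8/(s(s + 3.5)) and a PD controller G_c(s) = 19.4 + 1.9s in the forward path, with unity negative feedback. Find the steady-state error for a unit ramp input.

0.0226

The loop has one pole at the origin (type 1). Velocity error constant K_v = lim_{s→0} s·G_c(s)G_p(s) = 19.4·8/3.5 = 44.34.
Steady-state error to a unit ramp: e_ss = 1/K_v = 0.0226.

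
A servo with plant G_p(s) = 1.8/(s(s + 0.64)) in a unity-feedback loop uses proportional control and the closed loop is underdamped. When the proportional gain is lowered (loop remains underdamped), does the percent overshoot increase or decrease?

decrease

ζ = 0.64/(2√(1.8K_p)) rises as K_p falls; higher damping means less overshoot.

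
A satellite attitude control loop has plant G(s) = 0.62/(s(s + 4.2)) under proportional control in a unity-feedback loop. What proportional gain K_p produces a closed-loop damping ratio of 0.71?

K_p = 14.1

Closed-loop characteristic equation: s² + 4.2s + K_p·0.62 = 0.
So ω_n = √(0.62K_p) and 2ζω_n = 4.2, giving ζ = 4.2/(2√(0.62K_p)).
Setting ζ = 0.71: √(0.62K_p) = 4.2/(2·0.71) = 2.958, so K_p = 8.748/0.62 = 14.1.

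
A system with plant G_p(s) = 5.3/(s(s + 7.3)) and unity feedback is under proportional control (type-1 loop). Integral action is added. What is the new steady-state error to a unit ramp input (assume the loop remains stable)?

0

The integrator raises the loop to type 2, so K_v → ∞ and e_ss to a ramp is zero.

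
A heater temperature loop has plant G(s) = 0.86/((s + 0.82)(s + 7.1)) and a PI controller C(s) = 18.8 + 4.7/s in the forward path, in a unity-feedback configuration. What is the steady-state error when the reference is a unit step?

0

The open loop C(s)G(s) has a pole at the origin (type 1), so the static position error constant is infinite and e_ss = 1/(1+∞) = 0.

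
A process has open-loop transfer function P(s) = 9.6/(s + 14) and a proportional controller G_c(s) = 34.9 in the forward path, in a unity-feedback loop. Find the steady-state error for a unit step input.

The loop is type 0. Static position error constant K_pos = G_c(0)·P(0) = 34.9·0.6857 = 23.93.
Steady-state error to a unit step: e_ss = 1/(1+K_pos) = 1/24.93 = 0.0401.

0.0401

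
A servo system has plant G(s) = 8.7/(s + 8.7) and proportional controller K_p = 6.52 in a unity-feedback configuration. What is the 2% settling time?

T_s ≈ 0.0611 s

Closed-loop transfer function: T(s) = K_p·G(s)/(1 + K_p·G(s)) = 56.72/(s + 8.7 + 56.72) = 56.72/(s + 65.42).
Time constant τ = 1/65.42 = 0.01528 s, so the 2% settling time is about 4τ = 0.0611 s.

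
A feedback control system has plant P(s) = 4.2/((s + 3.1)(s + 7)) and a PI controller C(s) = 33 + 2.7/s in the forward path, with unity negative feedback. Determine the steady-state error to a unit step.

0

The open loop C(s)P(s) has a pole at the origin (type 1), so the static position error constant is infinite and e_ss = 1/(1+∞) = 0.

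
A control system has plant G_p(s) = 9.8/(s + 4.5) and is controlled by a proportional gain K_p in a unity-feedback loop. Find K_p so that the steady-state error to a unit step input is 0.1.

Steady-state error for a unit step on this type-0 loop is 1/(1 + K_p·G_p(0)).
G_p(0) = 2.178. Require 1/(1 + K_p·2.178) = 0.1, so 1 + 2.178·K_p = 10.
K_p = (10 − 1)/2.178 = 4.13.

K_p = 4.13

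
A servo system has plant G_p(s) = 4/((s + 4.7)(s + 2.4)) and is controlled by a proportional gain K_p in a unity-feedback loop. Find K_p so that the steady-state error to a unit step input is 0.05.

The loop is type 0, so e_ss(step) = 1/(1 + K_pos) with K_pos = K_p·G_p(0).
G_p(0) = 0.3546. Require 1/(1 + K_p·0.3546) = 0.05, so 1 + 0.3546·K_p = 20.
K_p = (20 − 1)/0.3546 = 53.6.

K_p = 53.6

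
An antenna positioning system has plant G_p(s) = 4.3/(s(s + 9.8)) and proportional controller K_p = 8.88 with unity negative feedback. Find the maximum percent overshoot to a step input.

From 1 + K_pG_p(s) = 0: s² + 9.8s + 38.18 = 0 ⇒ ω_n = 6.179, ζ = 0.793.
%OS = 100·exp(−πζ/√(1−ζ²)) = 100·exp(−π·0.793/√0.3712) = 1.68%.

1.68%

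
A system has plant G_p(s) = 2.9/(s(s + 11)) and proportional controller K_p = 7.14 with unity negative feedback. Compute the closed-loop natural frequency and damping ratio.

With unity feedback the closed-loop characteristic equation is s² + 11s + 7.14·2.9 = s² + 11s + 20.71 = 0.
So ω_n² = 20.71 ⇒ ω_n = 4.55 rad/s, and ζ = 11/(2ω_n) = 1.21.

ω_n = 4.55 rad/s, ζ = 1.21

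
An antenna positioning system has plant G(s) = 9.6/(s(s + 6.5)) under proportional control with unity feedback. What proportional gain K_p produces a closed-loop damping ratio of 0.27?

Closed-loop characteristic equation: s² + 6.5s + K_p·9.6 = 0.
So ω_n = √(9.6K_p) and 2ζω_n = 6.5, giving ζ = 6.5/(2√(9.6K_p)).
Setting ζ = 0.27: √(9.6K_p) = 6.5/(2·0.27) = 12.04, so K_p = 144.9/9.6 = 15.1.

K_p = 15.1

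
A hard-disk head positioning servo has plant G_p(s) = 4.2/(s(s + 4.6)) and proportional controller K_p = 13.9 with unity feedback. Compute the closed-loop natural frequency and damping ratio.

ω_n = 7.64 rad/s, ζ = 0.301

1 + K_p·G_p(s) = 0 gives s² + 4.6s + 58.38 = 0.
So ω_n² = 58.38 ⇒ ω_n = 7.641 rad/s, and ζ = 4.6/(2ω_n) = 0.301.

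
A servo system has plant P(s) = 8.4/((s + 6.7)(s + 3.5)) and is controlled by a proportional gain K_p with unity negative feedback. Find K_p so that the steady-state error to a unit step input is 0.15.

K_p = 15.8

Steady-state error for a unit step on this type-0 loop is 1/(1 + K_p·P(0)).
P(0) = 0.3582. Require 1/(1 + K_p·0.3582) = 0.15, so 1 + 0.3582·K_p = 6.667.
K_p = (6.667 − 1)/0.3582 = 15.8.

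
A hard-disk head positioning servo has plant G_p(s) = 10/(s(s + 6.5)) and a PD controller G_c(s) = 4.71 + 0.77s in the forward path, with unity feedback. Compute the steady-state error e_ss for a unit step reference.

The open loop G_c(s)G_p(s) has a pole at the origin (type 1), so the static position error constant is infinite and e_ss = 1/(1+∞) = 0.

0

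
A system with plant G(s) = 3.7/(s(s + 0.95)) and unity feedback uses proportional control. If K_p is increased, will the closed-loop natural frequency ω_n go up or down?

increase

ω_n = √(3.7·K_p), which grows with K_p.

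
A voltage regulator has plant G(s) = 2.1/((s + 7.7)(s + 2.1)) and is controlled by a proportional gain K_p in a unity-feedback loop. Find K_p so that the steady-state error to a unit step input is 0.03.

K_p = 249

The loop is type 0, so e_ss(step) = 1/(1 + K_pos) with K_pos = K_p·G(0).
G(0) = 0.1299. Require 1/(1 + K_p·0.1299) = 0.03, so 1 + 0.1299·K_p = 33.33.
K_p = (33.33 − 1)/0.1299 = 249.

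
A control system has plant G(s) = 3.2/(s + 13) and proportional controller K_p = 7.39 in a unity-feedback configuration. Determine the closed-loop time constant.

Closed-loop transfer function: T(s) = K_p·G(s)/(1 + K_p·G(s)) = 23.65/(s + 13 + 23.65) = 23.65/(s + 36.65).
Time constant τ = 1/36.65 = 0.0273 s.

τ = 0.0273 s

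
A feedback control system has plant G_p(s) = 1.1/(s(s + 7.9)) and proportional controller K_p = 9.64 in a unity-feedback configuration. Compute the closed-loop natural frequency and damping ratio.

With unity feedback the closed-loop characteristic equation is s² + 7.9s + 9.64·1.1 = s² + 7.9s + 10.6 = 0.
So ω_n² = 10.6 ⇒ ω_n = 3.256 rad/s, and ζ = 7.9/(2ω_n) = 1.21.

ω_n = 3.26 rad/s, ζ = 1.21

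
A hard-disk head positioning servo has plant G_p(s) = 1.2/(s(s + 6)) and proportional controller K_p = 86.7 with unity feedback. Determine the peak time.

T_p = 0.322 s

The closed-loop denominator s² + 6s + 104 gives ω_n = √104 = 10.2 and ζ = 6/(2ω_n) = 0.2941.
Damped frequency ω_d = ω_n√(1−ζ²) = 9.749 rad/s, so peak time T_p = π/ω_d = 0.322 s.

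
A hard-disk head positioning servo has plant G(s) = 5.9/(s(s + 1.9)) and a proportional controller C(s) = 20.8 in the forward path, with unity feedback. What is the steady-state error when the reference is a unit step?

The open loop C(s)G(s) has a pole at the origin (type 1), so the static position error constant is infinite and e_ss = 1/(1+∞) = 0.

0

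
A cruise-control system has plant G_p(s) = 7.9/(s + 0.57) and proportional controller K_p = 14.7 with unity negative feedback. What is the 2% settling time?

Closed-loop transfer function: T(s) = K_p·G_p(s)/(1 + K_p·G_p(s)) = 116.1/(s + 0.57 + 116.1) = 116.1/(s + 116.7).
Time constant τ = 1/116.7 = 0.008569 s, so the 2% settling time is about 4τ = 0.0343 s.

T_s ≈ 0.0343 s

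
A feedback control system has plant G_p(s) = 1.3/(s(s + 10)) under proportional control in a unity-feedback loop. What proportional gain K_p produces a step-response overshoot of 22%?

K_p = 102

From %OS = 100·exp(−πζ/√(1−ζ²)) = 22%, ζ = −ln(0.22)/√(π²+ln²(0.22)) = 0.4342.
Characteristic equation s² + 10s + 1.3K_p = 0 gives ζ = 10/(2√(1.3K_p)).
Setting ζ = 0.4342: √(1.3K_p) = 10/(2·0.4342) = 11.52, so K_p = 132.6/1.3 = 102.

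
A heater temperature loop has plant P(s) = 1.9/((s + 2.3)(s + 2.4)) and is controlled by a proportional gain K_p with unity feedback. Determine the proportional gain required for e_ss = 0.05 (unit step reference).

K_p = 55.2

For a type-0 loop with proportional control, e_ss = 1/(1 + K_p·P(0)).
P(0) = 0.3442. Require 1/(1 + K_p·0.3442) = 0.05, so 1 + 0.3442·K_p = 20.
K_p = (20 − 1)/0.3442 = 55.2.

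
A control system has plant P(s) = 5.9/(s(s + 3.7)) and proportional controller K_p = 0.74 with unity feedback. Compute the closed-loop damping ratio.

ζ = 0.885

With unity feedback the closed-loop characteristic equation is s² + 3.7s + 0.74·5.9 = s² + 3.7s + 4.366 = 0.
Matching s² + 2ζω_n s + ω_n²: ω_n = √4.366 = 2.089 rad/s and 2ζω_n = 3.7, so ζ = 3.7/(2·2.089) = 0.885.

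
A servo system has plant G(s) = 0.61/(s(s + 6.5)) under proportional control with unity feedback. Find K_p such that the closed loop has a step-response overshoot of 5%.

K_p = 36.4

From %OS = 100·exp(−πζ/√(1−ζ²)) = 5%, ζ = −ln(0.05)/√(π²+ln²(0.05)) = 0.6901.
Characteristic equation s² + 6.5s + 0.61K_p = 0 gives ζ = 6.5/(2√(0.61K_p)).
Setting ζ = 0.6901: √(0.61K_p) = 6.5/(2·0.6901) = 4.709, so K_p = 22.18/0.61 = 36.4.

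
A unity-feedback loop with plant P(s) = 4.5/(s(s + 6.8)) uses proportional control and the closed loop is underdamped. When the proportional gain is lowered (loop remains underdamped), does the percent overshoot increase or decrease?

ζ = 6.8/(2√(4.5K_p)) rises as K_p falls; higher damping means less overshoot.

decrease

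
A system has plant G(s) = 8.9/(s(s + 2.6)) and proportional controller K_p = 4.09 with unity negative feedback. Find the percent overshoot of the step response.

50%

From 1 + K_pG(s) = 0: s² + 2.6s + 36.4 = 0 ⇒ ω_n = 6.033, ζ = 0.2155.
%OS = 100·exp(−πζ/√(1−ζ²)) = 100·exp(−π·0.2155/√0.9536) = 50%.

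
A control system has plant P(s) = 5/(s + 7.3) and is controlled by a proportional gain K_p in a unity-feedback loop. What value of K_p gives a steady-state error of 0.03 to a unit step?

For a type-0 loop with proportional control, e_ss = 1/(1 + K_p·P(0)).
P(0) = 0.6849. Require 1/(1 + K_p·0.6849) = 0.03, so 1 + 0.6849·K_p = 33.33.
K_p = (33.33 − 1)/0.6849 = 47.2.

K_p = 47.2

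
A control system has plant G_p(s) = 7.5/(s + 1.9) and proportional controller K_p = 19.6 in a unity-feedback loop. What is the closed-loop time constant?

Closed-loop transfer function: T(s) = K_p·G_p(s)/(1 + K_p·G_p(s)) = 147/(s + 1.9 + 147) = 147/(s + 148.9).
Time constant τ = 1/148.9 = 0.00672 s.

τ = 0.00672 s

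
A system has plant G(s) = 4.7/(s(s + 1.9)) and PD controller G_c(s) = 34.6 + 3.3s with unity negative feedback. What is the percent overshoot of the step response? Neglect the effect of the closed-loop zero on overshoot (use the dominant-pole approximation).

Forward path: (34.6 + 3.3s)·4.7/(s(s+1.9)). The closed-loop characteristic equation is s² + (1.9 + 4.7·3.3)s + 4.7·34.6 = 0.
That is s² + 17.41s + 162.6 = 0, so ω_n = 12.75 rad/s and ζ = 17.41/(2·12.75) = 0.6826.
%OS = 100·exp(−πζ/√(1−ζ²)) = 5.32%.

5.32%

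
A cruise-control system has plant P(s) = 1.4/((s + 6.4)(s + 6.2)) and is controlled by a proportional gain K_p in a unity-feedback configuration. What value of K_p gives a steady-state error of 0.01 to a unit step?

For a type-0 loop with proportional control, e_ss = 1/(1 + K_p·P(0)).
P(0) = 0.03528. Require 1/(1 + K_p·0.03528) = 0.01, so 1 + 0.03528·K_p = 100.
K_p = (100 − 1)/0.03528 = 2810.

K_p = 2810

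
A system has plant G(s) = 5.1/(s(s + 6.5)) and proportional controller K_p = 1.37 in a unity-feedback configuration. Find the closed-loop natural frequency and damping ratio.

The closed-loop denominator is s(s+6.5) + 1.37·5.1 = s² + 6.5s + 6.987.
So ω_n² = 6.987 ⇒ ω_n = 2.643 rad/s, and ζ = 6.5/(2ω_n) = 1.23.

ω_n = 2.64 rad/s, ζ = 1.23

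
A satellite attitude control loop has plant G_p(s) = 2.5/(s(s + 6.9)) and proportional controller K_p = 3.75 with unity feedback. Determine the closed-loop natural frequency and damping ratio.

The closed-loop denominator is s(s+6.9) + 3.75·2.5 = s² + 6.9s + 9.375.
Matching s² + 2ζω_n s + ω_n²: ω_n = √9.375 = 3.062 rad/s and 2ζω_n = 6.9, so ζ = 6.9/(2·3.062) = 1.13.

ω_n = 3.06 rad/s, ζ = 1.13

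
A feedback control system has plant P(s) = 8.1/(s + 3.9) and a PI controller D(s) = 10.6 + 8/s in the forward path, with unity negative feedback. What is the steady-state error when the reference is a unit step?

0

The open loop D(s)P(s) has a pole at the origin (type 1), so the static position error constant is infinite and e_ss = 1/(1+∞) = 0.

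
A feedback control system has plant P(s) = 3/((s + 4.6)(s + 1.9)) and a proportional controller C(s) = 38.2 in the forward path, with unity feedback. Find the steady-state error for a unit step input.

0.0709

The loop is type 0. Static position error constant K_pos = C(0)·P(0) = 38.2·0.3432 = 13.11.
Steady-state error to a unit step: e_ss = 1/(1+K_pos) = 1/14.11 = 0.0709.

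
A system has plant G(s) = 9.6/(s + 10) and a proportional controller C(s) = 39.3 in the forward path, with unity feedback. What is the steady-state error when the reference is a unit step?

The loop is type 0. Static position error constant K_pos = C(0)·G(0) = 39.3·0.96 = 37.73.
Steady-state error to a unit step: e_ss = 1/(1+K_pos) = 1/38.73 = 0.0258.

0.0258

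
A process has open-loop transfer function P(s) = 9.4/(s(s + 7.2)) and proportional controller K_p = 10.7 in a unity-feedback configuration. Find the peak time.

T_p = 0.336 s

From 1 + K_pP(s) = 0: s² + 7.2s + 100.6 = 0 ⇒ ω_n = 10.03, ζ = 0.359.
Damped frequency ω_d = ω_n√(1−ζ²) = 9.361 rad/s, so peak time T_p = π/ω_d = 0.336 s.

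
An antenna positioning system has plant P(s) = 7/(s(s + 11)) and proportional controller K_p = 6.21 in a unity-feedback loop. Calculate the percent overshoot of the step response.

The closed-loop denominator s² + 11s + 43.47 gives ω_n = √43.47 = 6.593 and ζ = 11/(2ω_n) = 0.8342.
%OS = 100·exp(−πζ/√(1−ζ²)) = 100·exp(−π·0.8342/√0.3041) = 0.863%.

0.863%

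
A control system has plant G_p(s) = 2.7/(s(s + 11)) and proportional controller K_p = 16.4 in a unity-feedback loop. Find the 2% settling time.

From 1 + K_pG_p(s) = 0: s² + 11s + 44.28 = 0 ⇒ ω_n = 6.654, ζ = 0.8265.
2% settling time T_s ≈ 4/(ζω_n) = 4/5.5 = 0.727 s.

T_s ≈ 0.727 s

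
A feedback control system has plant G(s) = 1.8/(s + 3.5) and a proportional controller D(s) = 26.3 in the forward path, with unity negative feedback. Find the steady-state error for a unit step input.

0.0688

The loop is type 0. Static position error constant K_pos = D(0)·G(0) = 26.3·0.5143 = 13.53.
Steady-state error to a unit step: e_ss = 1/(1+K_pos) = 1/14.53 = 0.0688.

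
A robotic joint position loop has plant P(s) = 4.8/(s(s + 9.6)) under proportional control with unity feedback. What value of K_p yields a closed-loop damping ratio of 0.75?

K_p = 8.53

Closed-loop characteristic equation: s² + 9.6s + K_p·4.8 = 0.
So ω_n = √(4.8K_p) and 2ζω_n = 9.6, giving ζ = 9.6/(2√(4.8K_p)).
Setting ζ = 0.75: √(4.8K_p) = 9.6/(2·0.75) = 6.4, so K_p = 40.96/4.8 = 8.53.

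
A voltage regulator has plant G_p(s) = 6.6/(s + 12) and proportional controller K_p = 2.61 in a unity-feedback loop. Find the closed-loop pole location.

Closed-loop transfer function: T(s) = K_p·G_p(s)/(1 + K_p·G_p(s)) = 17.23/(s + 12 + 17.23) = 17.23/(s + 29.23).
The closed-loop pole is at s = −29.23.

s = -29.23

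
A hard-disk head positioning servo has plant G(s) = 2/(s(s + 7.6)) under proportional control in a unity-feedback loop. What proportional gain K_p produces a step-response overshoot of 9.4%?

K_p = 20

From %OS = 100·exp(−πζ/√(1−ζ²)) = 9.4%, ζ = −ln(0.094)/√(π²+ln²(0.094)) = 0.6013.
Characteristic equation s² + 7.6s + 2K_p = 0 gives ζ = 7.6/(2√(2K_p)).
Setting ζ = 0.6013: √(2K_p) = 7.6/(2·0.6013) = 6.319, so K_p = 39.93/2 = 20.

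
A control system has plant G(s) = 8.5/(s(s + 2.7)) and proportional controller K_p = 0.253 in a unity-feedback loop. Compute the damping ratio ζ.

1 + K_p·G(s) = 0 gives s² + 2.7s + 2.151 = 0.
Matching s² + 2ζω_n s + ω_n²: ω_n = √2.151 = 1.466 rad/s and 2ζω_n = 2.7, so ζ = 2.7/(2·1.466) = 0.921.

ζ = 0.921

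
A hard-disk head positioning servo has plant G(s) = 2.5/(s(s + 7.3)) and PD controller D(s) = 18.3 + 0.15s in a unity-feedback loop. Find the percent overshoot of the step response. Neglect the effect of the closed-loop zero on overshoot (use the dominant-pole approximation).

Forward path: (18.3 + 0.15s)·2.5/(s(s+7.3)). The closed-loop characteristic equation is s² + (7.3 + 2.5·0.15)s + 2.5·18.3 = 0.
That is s² + 7.675s + 45.75 = 0, so ω_n = 6.764 rad/s and ζ = 7.675/(2·6.764) = 0.5674.
%OS = 100·exp(−πζ/√(1−ζ²)) = 11.5%.

11.5%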